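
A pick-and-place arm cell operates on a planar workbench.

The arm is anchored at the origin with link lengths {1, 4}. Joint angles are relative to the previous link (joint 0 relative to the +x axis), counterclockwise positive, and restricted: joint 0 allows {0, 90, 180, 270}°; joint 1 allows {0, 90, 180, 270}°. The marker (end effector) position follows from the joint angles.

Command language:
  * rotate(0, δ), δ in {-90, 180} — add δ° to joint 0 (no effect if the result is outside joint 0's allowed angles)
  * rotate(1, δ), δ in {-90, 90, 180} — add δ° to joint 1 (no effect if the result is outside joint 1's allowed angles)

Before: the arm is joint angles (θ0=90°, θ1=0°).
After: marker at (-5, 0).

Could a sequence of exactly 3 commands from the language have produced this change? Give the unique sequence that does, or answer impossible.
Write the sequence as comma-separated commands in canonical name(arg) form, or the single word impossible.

from: joint angles (θ0=90°, θ1=0°)
step 1 (rotate(0, -90)): joint angles (θ0=0°, θ1=0°)
step 2 (rotate(0, -90)): joint angles (θ0=270°, θ1=0°)
step 3 (rotate(0, -90)): joint angles (θ0=180°, θ1=0°)
all 125 alternatives checked — unique.

rotate(0, -90), rotate(0, -90), rotate(0, -90)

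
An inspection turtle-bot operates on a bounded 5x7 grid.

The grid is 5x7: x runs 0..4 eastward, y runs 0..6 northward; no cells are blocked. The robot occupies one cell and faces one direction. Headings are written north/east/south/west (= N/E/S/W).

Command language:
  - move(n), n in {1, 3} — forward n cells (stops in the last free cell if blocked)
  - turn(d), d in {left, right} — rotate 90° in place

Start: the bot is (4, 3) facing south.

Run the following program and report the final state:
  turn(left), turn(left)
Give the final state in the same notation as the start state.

(4, 3) facing north

begin: (4, 3) facing south
1. turn(left) → (4, 3) facing east
2. turn(left) → (4, 3) facing north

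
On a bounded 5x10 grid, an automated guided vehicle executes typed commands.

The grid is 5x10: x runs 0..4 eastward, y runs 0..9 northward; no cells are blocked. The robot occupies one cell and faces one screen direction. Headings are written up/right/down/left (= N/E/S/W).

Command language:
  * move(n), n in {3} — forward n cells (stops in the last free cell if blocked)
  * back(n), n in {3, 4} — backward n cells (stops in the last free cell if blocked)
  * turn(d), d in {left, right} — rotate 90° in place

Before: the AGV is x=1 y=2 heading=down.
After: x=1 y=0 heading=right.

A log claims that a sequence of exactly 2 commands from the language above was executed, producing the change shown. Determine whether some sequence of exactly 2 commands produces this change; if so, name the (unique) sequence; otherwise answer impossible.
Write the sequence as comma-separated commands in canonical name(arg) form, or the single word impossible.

move(3), turn(left)

key: move(3) runs into the grid edge before its full distance
begin: x=1 y=2 heading=down
[1] after move(3): x=1 y=0 heading=down
[2] after turn(left): x=1 y=0 heading=right
all 25 alternatives checked — unique.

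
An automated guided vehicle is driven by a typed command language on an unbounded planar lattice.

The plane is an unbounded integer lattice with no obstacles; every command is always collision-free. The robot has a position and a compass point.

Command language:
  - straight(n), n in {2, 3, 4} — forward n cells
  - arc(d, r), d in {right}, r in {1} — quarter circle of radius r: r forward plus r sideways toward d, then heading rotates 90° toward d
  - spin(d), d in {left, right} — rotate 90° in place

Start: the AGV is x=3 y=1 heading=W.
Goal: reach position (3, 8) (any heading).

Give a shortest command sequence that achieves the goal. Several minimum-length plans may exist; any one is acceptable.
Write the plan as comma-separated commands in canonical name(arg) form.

spin(right), straight(3), straight(4)

start: x=3 y=1 heading=W
[1] after spin(right): x=3 y=1 heading=N
[2] after straight(3): x=3 y=4 heading=N
[3] after straight(4): x=3 y=8 heading=N
shorter routes all fall short; 3 is best.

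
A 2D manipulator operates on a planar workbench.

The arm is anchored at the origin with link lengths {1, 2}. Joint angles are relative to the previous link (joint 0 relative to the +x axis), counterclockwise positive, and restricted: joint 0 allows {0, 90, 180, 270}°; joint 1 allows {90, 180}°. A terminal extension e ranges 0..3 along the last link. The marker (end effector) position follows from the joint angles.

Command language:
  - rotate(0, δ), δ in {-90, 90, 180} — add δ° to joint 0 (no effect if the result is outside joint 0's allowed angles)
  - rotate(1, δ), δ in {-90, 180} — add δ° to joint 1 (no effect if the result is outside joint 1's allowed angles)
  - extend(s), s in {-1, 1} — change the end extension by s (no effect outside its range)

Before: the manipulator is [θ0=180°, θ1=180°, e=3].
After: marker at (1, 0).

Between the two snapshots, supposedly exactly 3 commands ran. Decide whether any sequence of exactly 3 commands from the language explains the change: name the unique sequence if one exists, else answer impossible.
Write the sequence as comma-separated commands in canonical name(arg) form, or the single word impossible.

start: [θ0=180°, θ1=180°, e=3]
1. extend(-1) → [θ0=180°, θ1=180°, e=2]
2. extend(-1) → [θ0=180°, θ1=180°, e=1]
3. extend(-1) → [θ0=180°, θ1=180°, e=0]
no rival 3-sequence matches.

extend(-1), extend(-1), extend(-1)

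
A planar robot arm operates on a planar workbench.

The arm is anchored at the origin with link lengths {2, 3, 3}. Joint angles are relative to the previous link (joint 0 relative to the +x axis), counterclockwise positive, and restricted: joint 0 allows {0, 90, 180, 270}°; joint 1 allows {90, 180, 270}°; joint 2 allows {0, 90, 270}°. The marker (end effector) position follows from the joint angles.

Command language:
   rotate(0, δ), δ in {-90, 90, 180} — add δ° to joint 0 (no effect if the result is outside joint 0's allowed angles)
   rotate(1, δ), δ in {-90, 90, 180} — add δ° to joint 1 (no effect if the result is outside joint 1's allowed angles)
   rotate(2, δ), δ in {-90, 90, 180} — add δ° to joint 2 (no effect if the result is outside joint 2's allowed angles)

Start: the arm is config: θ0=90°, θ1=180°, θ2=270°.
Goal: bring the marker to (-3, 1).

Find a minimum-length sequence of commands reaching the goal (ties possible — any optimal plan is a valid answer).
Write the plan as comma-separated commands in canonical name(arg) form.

rotate(0, 180), rotate(2, 180)

from: config: θ0=90°, θ1=180°, θ2=270°
t=1 rotate(0, 180) ⇒ config: θ0=270°, θ1=180°, θ2=270°
t=2 rotate(2, 180) ⇒ config: θ0=270°, θ1=180°, θ2=90°
nothing shorter than 2 reaches the goal.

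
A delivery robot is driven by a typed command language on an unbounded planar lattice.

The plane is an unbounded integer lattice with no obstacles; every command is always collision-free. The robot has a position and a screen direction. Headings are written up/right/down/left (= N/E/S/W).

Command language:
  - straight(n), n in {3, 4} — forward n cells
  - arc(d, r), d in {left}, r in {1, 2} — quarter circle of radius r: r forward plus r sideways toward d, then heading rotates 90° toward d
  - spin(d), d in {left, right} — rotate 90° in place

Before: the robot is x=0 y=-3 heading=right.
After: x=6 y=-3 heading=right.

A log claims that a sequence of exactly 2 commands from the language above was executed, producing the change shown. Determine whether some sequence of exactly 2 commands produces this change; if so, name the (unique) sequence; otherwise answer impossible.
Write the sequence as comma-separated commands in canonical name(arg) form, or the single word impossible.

straight(3), straight(3)

key: still facing E at the end — nothing in the sequence rotates
t0: x=0 y=-3 heading=right
1. straight(3) → x=3 y=-3 heading=right
2. straight(3) → x=6 y=-3 heading=right
all 36 alternatives checked — unique.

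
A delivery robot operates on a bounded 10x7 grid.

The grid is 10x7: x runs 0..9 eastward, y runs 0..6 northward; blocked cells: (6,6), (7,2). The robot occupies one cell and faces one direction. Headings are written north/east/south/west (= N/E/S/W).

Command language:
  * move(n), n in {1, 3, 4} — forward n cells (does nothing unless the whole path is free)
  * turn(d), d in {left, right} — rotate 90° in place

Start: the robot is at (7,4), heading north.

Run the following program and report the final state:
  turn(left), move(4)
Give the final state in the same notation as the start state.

at (3,4), heading west

begin: at (7,4), heading north
1. turn(left) → at (7,4), heading west
2. move(4) → at (3,4), heading west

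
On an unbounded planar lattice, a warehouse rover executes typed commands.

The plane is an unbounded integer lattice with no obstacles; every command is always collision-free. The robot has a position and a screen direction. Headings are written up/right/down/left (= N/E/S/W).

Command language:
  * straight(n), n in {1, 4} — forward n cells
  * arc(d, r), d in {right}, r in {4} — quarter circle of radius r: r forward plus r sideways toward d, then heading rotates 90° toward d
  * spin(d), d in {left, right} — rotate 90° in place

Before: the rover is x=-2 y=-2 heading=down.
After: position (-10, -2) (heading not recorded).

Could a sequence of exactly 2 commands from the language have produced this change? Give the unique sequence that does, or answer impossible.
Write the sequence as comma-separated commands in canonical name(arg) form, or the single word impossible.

begin: x=-2 y=-2 heading=down
[1] after arc(right, 4): x=-6 y=-6 heading=left
[2] after arc(right, 4): x=-10 y=-2 heading=up
uniquely the one of 25 2-step routes that fits.

arc(right, 4), arc(right, 4)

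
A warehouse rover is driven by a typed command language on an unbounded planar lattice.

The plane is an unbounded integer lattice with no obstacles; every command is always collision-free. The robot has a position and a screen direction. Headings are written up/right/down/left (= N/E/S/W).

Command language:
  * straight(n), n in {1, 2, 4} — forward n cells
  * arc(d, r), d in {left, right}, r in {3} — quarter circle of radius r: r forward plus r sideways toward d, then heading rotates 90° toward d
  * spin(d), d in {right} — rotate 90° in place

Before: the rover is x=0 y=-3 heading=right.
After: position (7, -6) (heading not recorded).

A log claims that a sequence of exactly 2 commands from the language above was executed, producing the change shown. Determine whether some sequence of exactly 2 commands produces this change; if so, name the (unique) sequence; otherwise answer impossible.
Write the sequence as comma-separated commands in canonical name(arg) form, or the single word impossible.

key: order matters: swapping straight(4) and arc(right, 3) lands elsewhere
initial: x=0 y=-3 heading=right
[1] after straight(4): x=4 y=-3 heading=right
[2] after arc(right, 3): x=7 y=-6 heading=down
all 36 alternatives checked — unique.

straight(4), arc(right, 3)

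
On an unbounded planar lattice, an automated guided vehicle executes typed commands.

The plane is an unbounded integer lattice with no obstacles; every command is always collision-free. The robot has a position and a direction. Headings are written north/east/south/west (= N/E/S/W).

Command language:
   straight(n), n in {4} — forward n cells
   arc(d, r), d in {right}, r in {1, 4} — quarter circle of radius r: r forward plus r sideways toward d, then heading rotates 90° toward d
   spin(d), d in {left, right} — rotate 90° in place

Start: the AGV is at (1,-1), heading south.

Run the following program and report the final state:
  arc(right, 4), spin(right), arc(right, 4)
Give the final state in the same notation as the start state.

begin: at (1,-1), heading south
1. arc(right, 4) → at (-3,-5), heading west
2. spin(right) → at (-3,-5), heading north
3. arc(right, 4) → at (1,-1), heading east

at (1,-1), heading east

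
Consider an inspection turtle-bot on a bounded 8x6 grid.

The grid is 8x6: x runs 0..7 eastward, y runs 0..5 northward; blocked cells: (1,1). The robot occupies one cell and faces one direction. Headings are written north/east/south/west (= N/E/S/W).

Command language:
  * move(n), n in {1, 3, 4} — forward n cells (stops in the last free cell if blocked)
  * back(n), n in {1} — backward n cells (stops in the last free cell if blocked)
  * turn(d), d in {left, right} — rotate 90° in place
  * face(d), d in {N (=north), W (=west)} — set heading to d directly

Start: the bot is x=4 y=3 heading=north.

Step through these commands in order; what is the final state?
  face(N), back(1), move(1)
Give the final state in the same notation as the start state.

start: x=4 y=3 heading=north
[1] after face(N): x=4 y=3 heading=north
[2] after back(1): x=4 y=2 heading=north
[3] after move(1): x=4 y=3 heading=north

x=4 y=3 heading=north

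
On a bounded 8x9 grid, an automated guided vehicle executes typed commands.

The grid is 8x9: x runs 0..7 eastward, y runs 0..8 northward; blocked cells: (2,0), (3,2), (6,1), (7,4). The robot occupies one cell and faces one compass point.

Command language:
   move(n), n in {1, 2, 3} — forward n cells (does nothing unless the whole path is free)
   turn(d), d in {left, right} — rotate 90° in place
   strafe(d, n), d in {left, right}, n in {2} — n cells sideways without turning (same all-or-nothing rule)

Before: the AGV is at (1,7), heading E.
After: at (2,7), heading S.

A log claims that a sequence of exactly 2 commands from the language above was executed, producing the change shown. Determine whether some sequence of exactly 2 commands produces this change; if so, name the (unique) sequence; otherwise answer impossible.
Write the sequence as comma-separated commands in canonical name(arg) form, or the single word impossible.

key: position moved to (2,7) AND the heading swung to S — translation plus rotation needed
begin: at (1,7), heading E
step 1 (move(1)): at (2,7), heading E
step 2 (turn(right)): at (2,7), heading S
no other 2-command option fits: unique.

move(1), turn(right)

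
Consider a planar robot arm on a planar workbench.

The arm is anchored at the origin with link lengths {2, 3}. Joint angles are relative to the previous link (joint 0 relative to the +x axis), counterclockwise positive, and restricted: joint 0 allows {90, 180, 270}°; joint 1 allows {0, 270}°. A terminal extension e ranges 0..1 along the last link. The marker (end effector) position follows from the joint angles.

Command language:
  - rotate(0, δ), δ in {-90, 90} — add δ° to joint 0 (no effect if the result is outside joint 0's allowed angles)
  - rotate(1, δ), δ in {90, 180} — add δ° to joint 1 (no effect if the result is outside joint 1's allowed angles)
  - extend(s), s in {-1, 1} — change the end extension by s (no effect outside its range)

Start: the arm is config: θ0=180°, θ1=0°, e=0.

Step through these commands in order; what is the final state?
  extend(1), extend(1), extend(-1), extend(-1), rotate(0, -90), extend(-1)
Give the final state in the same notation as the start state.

config: θ0=90°, θ1=0°, e=0

from: config: θ0=180°, θ1=0°, e=0
step 1 (extend(1)): config: θ0=180°, θ1=0°, e=1
step 2 (extend(1)): config: θ0=180°, θ1=0°, e=1
step 3 (extend(-1)): config: θ0=180°, θ1=0°, e=0
step 4 (extend(-1)): config: θ0=180°, θ1=0°, e=0
step 5 (rotate(0, -90)): config: θ0=90°, θ1=0°, e=0
step 6 (extend(-1)): config: θ0=90°, θ1=0°, e=0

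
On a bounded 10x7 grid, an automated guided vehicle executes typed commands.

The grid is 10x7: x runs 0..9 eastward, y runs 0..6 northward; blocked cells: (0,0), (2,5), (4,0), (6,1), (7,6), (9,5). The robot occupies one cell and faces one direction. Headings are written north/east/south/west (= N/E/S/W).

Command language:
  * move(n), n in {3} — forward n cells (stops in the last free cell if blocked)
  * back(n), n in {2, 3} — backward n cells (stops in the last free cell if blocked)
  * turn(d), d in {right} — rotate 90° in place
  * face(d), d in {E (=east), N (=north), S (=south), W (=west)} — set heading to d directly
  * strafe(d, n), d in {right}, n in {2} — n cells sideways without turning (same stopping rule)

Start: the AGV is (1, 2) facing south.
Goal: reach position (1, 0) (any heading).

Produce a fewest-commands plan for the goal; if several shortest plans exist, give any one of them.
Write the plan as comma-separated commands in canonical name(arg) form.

move(3)

t0: (1, 2) facing south
t=1 move(3) ⇒ (1, 0) facing south
minimal: 1 command(s), checked below 1.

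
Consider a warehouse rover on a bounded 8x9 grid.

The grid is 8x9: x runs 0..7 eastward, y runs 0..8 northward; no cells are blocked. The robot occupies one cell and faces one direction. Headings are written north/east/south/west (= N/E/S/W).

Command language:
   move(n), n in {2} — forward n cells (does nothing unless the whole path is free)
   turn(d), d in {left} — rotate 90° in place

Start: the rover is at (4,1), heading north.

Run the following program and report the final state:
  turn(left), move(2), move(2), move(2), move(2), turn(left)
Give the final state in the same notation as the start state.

start: at (4,1), heading north
t=1 turn(left) ⇒ at (4,1), heading west
t=2 move(2) ⇒ at (2,1), heading west
t=3 move(2) ⇒ at (0,1), heading west
t=4 move(2) ⇒ at (0,1), heading west
t=5 move(2) ⇒ at (0,1), heading west
t=6 turn(left) ⇒ at (0,1), heading south

at (0,1), heading south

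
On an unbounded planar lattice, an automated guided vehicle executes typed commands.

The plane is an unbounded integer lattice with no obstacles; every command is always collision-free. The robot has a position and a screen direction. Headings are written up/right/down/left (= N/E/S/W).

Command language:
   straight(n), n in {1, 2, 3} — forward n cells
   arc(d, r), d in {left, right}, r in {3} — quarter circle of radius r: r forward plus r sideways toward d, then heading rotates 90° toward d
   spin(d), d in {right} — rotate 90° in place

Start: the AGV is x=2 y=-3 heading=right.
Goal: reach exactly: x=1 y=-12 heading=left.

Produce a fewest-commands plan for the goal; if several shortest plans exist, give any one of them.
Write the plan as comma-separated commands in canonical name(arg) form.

start: x=2 y=-3 heading=right
[1] after arc(right, 3): x=5 y=-6 heading=down
[2] after straight(3): x=5 y=-9 heading=down
[3] after arc(right, 3): x=2 y=-12 heading=left
[4] after straight(1): x=1 y=-12 heading=left
no 3-step plan works, so 4 is optimal.

arc(right, 3), straight(3), arc(right, 3), straight(1)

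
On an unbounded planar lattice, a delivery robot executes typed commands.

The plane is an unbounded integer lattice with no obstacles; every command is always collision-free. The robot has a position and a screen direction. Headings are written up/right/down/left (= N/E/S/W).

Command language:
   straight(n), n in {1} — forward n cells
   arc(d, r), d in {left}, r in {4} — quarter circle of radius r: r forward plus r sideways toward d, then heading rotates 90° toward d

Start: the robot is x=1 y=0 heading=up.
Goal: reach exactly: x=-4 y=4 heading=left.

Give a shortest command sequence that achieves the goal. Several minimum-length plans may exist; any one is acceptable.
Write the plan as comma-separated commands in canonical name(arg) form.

arc(left, 4), straight(1)

start: x=1 y=0 heading=up
1. arc(left, 4) → x=-3 y=4 heading=left
2. straight(1) → x=-4 y=4 heading=left
shorter routes all fall short; 2 is best.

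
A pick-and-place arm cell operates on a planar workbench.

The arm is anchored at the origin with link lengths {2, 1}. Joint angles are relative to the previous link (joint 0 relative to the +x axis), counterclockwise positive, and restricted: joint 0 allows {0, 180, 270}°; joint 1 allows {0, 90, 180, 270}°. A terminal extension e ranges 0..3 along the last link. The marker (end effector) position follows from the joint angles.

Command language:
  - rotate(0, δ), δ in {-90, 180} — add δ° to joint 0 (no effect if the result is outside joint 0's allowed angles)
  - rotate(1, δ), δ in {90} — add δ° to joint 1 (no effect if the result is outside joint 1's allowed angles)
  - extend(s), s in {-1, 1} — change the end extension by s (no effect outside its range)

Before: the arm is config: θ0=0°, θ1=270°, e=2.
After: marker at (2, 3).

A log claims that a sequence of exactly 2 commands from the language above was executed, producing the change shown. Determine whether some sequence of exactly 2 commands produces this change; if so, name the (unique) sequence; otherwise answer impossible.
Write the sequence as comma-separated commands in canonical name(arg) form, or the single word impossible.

rotate(1, 90), rotate(1, 90)

begin: config: θ0=0°, θ1=270°, e=2
step 1 (rotate(1, 90)): config: θ0=0°, θ1=0°, e=2
step 2 (rotate(1, 90)): config: θ0=0°, θ1=90°, e=2
all 25 alternatives checked — unique.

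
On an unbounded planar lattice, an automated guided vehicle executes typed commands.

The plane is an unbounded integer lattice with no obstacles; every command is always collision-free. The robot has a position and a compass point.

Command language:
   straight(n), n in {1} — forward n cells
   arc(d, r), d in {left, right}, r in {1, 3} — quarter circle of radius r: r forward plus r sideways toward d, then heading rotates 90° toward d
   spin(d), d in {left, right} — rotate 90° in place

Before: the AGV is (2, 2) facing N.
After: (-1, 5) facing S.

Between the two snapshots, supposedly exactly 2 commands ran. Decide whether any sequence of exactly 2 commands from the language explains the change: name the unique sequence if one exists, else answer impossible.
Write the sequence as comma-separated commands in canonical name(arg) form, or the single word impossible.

arc(left, 3), spin(left)

key: position moved to (-1,5) AND the heading swung to S — translation plus rotation needed
start: (2, 2) facing N
t=1 arc(left, 3) ⇒ (-1, 5) facing W
t=2 spin(left) ⇒ (-1, 5) facing S
uniquely the one of 49 2-step routes that fits.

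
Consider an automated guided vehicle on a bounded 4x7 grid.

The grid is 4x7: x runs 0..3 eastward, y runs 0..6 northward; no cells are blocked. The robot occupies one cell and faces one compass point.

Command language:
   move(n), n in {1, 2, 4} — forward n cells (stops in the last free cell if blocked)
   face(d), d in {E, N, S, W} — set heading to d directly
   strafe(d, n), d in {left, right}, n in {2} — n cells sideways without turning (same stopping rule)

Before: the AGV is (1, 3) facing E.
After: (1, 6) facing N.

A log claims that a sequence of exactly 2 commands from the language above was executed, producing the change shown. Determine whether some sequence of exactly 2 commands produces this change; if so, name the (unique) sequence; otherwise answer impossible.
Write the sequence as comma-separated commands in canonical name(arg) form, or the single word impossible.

key: cell and facing (now N) both changed — the 2 commands mix motion and turning
from: (1, 3) facing E
step 1 (face(N)): (1, 3) facing N
step 2 (move(4)): (1, 6) facing N
no other 2-command option fits: unique.

face(N), move(4)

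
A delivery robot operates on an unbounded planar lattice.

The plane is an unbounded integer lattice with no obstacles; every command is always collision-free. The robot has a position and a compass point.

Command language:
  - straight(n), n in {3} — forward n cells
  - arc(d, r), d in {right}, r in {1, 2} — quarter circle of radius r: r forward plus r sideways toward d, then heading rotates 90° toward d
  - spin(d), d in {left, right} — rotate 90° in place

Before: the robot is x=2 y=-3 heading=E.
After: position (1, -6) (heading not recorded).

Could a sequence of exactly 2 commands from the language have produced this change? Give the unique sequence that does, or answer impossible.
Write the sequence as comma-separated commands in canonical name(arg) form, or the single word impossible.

key: running arc(right, 2) before arc(right, 1) would end elsewhere — order is forced
initial: x=2 y=-3 heading=E
t=1 arc(right, 1) ⇒ x=3 y=-4 heading=S
t=2 arc(right, 2) ⇒ x=1 y=-6 heading=W
uniquely the one of 25 2-step routes that fits.

arc(right, 1), arc(right, 2)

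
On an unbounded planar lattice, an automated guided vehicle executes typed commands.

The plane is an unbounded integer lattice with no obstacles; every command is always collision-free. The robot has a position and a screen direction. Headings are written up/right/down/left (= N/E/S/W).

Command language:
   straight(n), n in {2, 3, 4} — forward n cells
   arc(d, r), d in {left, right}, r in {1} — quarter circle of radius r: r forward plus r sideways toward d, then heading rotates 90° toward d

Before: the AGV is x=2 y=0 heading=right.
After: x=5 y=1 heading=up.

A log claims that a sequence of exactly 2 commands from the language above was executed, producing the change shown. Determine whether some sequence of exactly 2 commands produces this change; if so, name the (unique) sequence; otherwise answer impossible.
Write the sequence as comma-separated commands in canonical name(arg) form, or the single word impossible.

straight(2), arc(left, 1)

key: cell and facing (now N) both changed — the 2 commands mix motion and turning
initial: x=2 y=0 heading=right
step 1 (straight(2)): x=4 y=0 heading=right
step 2 (arc(left, 1)): x=5 y=1 heading=up
no rival 2-sequence matches.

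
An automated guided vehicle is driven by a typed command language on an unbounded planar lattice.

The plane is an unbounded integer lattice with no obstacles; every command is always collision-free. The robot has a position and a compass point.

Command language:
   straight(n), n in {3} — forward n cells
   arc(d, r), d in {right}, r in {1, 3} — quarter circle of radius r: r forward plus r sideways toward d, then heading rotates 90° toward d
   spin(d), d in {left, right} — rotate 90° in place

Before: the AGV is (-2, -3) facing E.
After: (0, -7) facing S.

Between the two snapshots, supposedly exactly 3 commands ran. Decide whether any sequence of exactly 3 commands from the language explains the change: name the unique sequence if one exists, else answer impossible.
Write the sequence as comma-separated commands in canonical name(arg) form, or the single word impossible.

key: position moved to (0,-7) AND the heading swung to S — translation plus rotation needed
t0: (-2, -3) facing E
step 1 (arc(right, 3)): (1, -6) facing S
step 2 (arc(right, 1)): (0, -7) facing W
step 3 (spin(left)): (0, -7) facing S
all 125 alternatives checked — unique.

arc(right, 3), arc(right, 1), spin(left)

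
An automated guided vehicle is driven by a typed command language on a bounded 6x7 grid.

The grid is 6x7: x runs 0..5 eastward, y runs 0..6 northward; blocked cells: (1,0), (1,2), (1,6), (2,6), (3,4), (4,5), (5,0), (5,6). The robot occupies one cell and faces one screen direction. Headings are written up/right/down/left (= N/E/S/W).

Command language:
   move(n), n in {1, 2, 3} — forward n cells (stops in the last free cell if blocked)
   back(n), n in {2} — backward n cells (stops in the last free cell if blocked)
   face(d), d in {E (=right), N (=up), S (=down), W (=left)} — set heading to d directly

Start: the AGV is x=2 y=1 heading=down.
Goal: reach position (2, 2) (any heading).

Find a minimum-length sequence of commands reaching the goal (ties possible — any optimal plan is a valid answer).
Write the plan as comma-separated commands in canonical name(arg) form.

start: x=2 y=1 heading=down
1. face(N) → x=2 y=1 heading=up
2. move(1) → x=2 y=2 heading=up
minimal: 2 command(s), checked below 2.

face(N), move(1)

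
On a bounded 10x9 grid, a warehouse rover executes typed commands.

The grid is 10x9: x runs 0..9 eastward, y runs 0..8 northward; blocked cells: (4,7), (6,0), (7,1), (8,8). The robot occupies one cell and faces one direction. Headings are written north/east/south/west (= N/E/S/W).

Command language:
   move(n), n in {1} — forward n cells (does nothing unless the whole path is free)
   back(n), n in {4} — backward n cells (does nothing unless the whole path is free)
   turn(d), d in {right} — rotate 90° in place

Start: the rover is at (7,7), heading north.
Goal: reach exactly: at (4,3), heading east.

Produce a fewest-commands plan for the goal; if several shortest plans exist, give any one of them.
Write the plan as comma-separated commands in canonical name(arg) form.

initial: at (7,7), heading north
[1] after back(4): at (7,3), heading north
[2] after turn(right): at (7,3), heading east
[3] after move(1): at (8,3), heading east
[4] after back(4): at (4,3), heading east
minimal: 4 command(s), checked below 4.

back(4), turn(right), move(1), back(4)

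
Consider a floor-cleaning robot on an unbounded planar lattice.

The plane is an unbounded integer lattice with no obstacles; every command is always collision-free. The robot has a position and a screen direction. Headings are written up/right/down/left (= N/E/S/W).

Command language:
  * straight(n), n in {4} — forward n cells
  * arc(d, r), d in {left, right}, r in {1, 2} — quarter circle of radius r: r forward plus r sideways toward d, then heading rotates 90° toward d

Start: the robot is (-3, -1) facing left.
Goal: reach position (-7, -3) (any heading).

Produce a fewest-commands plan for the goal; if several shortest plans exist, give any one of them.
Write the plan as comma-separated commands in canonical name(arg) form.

from: (-3, -1) facing left
[1] after arc(left, 1): (-4, -2) facing down
[2] after arc(right, 2): (-6, -4) facing left
[3] after arc(right, 1): (-7, -3) facing up
no 2-step plan works, so 3 is optimal.

arc(left, 1), arc(right, 2), arc(right, 1)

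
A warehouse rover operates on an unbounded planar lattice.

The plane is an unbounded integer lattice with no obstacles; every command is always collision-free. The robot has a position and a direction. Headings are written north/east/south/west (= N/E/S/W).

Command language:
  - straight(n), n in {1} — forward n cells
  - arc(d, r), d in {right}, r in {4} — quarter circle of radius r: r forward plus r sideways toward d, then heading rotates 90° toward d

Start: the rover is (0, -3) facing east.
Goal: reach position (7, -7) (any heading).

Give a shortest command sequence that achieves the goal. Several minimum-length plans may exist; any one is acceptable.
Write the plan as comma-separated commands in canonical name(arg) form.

start: (0, -3) facing east
step 1 (straight(1)): (1, -3) facing east
step 2 (straight(1)): (2, -3) facing east
step 3 (straight(1)): (3, -3) facing east
step 4 (arc(right, 4)): (7, -7) facing south
nothing shorter than 4 reaches the goal.

straight(1), straight(1), straight(1), arc(right, 4)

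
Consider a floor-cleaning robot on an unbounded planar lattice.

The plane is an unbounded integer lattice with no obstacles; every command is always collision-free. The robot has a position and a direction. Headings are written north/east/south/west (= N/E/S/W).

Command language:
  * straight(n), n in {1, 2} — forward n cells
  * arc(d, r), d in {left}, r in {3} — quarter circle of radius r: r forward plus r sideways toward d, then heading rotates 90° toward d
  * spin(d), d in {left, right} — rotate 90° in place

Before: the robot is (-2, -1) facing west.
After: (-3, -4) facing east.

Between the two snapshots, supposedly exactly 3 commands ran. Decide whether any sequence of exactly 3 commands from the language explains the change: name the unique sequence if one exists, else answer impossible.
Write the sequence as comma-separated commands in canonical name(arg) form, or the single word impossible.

key: running straight(2) before arc(left, 3) would end elsewhere — order is forced
start: (-2, -1) facing west
1. arc(left, 3) → (-5, -4) facing south
2. spin(left) → (-5, -4) facing east
3. straight(2) → (-3, -4) facing east
no other 3-command option fits: unique.

arc(left, 3), spin(left), straight(2)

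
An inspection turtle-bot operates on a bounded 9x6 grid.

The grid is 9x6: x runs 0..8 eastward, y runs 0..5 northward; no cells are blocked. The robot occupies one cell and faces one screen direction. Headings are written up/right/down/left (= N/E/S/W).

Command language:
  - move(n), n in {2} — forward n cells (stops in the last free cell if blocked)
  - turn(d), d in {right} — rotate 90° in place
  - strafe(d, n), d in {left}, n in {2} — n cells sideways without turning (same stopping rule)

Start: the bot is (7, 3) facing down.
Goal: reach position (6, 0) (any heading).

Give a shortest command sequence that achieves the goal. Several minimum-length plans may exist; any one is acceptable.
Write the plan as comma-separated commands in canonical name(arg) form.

initial: (7, 3) facing down
1. move(2) → (7, 1) facing down
2. move(2) → (7, 0) facing down
3. strafe(left, 2) → (8, 0) facing down
4. turn(right) → (8, 0) facing left
5. move(2) → (6, 0) facing left
nothing shorter than 5 reaches the goal.

move(2), move(2), strafe(left, 2), turn(right), move(2)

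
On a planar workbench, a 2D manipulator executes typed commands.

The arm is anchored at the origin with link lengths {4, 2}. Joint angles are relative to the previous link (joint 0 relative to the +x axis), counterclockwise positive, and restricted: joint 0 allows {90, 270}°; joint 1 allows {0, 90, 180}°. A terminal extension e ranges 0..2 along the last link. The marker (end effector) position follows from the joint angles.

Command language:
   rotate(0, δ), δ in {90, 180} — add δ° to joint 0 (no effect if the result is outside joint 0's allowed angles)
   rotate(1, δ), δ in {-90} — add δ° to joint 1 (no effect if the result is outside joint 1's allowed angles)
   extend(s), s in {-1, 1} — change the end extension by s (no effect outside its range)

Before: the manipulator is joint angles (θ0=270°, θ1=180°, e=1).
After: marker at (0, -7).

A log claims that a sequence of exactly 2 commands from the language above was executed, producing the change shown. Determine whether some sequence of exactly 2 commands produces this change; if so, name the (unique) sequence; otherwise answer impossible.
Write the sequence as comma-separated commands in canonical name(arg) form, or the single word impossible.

from: joint angles (θ0=270°, θ1=180°, e=1)
step 1 (rotate(1, -90)): joint angles (θ0=270°, θ1=90°, e=1)
step 2 (rotate(1, -90)): joint angles (θ0=270°, θ1=0°, e=1)
no other 2-command option fits: unique.

rotate(1, -90), rotate(1, -90)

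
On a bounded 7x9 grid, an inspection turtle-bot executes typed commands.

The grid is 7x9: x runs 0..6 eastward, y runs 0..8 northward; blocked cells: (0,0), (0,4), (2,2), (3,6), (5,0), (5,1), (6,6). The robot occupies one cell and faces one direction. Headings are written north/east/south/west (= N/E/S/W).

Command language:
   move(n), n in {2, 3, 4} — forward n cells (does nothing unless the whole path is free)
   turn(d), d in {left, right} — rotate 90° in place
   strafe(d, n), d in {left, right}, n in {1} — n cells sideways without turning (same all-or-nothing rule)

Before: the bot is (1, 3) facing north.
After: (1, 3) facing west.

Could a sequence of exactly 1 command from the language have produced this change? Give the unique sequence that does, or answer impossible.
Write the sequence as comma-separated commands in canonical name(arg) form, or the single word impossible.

turn(left)

key: (1,3) unchanged — the single command moves nothing
t0: (1, 3) facing north
step 1 (turn(left)): (1, 3) facing west
no rival 1-sequence matches.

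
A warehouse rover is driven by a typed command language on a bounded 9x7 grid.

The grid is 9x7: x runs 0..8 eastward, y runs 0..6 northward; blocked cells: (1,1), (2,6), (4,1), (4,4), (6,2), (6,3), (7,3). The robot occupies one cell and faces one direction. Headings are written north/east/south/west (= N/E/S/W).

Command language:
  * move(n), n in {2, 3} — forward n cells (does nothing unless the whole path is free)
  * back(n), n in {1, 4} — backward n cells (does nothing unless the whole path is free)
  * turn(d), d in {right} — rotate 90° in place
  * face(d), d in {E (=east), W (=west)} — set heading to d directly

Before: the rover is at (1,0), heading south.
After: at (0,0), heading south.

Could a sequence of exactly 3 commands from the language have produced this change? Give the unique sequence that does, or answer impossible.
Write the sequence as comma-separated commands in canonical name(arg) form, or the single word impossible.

face(E), back(1), turn(right)

key: running turn(right) before face(E) would end elsewhere — order is forced
initial: at (1,0), heading south
step 1 (face(E)): at (1,0), heading east
step 2 (back(1)): at (0,0), heading east
step 3 (turn(right)): at (0,0), heading south
all 343 alternatives checked — unique.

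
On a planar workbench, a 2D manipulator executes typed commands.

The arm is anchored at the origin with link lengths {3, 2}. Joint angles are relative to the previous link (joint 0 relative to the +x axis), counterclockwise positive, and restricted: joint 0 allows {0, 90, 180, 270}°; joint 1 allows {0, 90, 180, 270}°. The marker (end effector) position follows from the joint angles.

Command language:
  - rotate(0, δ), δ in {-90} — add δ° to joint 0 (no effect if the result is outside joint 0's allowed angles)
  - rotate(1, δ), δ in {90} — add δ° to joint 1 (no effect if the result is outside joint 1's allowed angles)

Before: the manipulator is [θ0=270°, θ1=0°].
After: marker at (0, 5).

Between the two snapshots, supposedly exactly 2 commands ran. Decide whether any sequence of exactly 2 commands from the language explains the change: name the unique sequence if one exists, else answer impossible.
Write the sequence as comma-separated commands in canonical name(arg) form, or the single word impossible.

rotate(0, -90), rotate(0, -90)

from: [θ0=270°, θ1=0°]
step 1 (rotate(0, -90)): [θ0=180°, θ1=0°]
step 2 (rotate(0, -90)): [θ0=90°, θ1=0°]
no rival 2-sequence matches.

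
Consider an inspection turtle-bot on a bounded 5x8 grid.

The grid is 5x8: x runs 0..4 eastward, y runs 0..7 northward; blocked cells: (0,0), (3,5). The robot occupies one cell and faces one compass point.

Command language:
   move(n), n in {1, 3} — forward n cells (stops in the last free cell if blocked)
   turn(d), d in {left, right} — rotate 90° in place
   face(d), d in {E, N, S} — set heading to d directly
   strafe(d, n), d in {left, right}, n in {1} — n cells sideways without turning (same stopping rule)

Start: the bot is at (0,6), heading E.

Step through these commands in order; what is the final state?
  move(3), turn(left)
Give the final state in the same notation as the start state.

begin: at (0,6), heading E
1. move(3) → at (3,6), heading E
2. turn(left) → at (3,6), heading N

at (3,6), heading N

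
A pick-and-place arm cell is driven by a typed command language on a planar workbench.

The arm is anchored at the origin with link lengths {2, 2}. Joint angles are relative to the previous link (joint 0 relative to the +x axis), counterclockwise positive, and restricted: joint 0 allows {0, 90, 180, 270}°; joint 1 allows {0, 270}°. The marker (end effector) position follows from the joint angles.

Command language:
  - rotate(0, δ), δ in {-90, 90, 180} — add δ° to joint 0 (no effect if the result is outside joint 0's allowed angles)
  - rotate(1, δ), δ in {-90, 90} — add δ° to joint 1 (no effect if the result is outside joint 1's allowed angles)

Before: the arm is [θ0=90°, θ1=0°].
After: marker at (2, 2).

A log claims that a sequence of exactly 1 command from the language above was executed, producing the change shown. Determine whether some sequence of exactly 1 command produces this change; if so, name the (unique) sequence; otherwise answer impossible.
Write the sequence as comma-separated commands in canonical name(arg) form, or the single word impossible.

rotate(1, -90)

start: [θ0=90°, θ1=0°]
1. rotate(1, -90) → [θ0=90°, θ1=270°]
no other 1-command option fits: unique.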